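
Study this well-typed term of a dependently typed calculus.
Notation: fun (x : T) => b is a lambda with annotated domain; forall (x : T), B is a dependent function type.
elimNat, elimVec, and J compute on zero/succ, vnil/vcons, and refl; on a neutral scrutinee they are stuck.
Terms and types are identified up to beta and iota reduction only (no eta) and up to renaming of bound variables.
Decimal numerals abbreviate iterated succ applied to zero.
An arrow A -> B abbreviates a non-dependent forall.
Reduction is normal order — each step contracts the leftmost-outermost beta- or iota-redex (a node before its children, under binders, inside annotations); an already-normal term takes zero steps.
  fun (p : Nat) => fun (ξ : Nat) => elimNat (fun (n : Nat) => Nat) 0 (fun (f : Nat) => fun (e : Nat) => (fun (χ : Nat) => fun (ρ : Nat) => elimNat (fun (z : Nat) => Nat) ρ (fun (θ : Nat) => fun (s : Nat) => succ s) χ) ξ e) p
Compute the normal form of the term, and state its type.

resulting normal form:
  fun (p : Nat) => fun (ξ : Nat) => elimNat (fun (n : Nat) => Nat) 0 (fun (f : Nat) => fun (e : Nat) => elimNat (fun (χ : Nat) => Nat) e (fun (ρ : Nat) => fun (z : Nat) => succ z) ξ) p
inferred type:
  Nat -> Nat -> Nat


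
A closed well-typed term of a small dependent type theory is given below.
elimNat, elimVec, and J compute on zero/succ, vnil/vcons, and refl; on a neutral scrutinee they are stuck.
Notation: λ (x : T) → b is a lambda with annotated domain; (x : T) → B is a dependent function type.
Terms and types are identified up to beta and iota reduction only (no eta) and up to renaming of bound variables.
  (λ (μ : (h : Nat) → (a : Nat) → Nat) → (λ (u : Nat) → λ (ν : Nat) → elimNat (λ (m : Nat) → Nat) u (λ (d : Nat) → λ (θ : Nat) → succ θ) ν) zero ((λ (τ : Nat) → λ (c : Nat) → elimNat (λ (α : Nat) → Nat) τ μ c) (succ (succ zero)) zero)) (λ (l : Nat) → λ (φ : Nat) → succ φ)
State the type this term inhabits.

type:
  Nat


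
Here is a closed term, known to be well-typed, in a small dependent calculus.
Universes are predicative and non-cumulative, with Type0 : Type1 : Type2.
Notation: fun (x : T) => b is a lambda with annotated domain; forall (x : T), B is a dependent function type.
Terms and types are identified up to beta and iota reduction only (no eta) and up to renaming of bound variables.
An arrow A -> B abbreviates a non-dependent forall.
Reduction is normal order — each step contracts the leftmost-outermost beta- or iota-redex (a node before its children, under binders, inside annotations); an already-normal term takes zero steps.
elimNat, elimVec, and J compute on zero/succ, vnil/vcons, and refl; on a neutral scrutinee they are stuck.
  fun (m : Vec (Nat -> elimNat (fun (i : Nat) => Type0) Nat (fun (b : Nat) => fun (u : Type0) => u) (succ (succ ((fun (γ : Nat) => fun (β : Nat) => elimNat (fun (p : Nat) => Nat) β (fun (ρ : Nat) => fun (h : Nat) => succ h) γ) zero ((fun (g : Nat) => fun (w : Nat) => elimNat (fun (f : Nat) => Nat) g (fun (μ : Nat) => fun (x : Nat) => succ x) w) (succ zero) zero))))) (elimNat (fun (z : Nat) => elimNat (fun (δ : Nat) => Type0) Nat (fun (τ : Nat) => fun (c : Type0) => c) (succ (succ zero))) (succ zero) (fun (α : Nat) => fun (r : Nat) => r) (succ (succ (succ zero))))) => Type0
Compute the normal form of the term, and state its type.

resulting normal form:
  fun (m : Vec (Nat -> Nat) (succ zero)) => Type0
the term's type:
  Vec (Nat -> Nat) (succ zero) -> Type1
observation: 26 normal-order steps normalize the term, beginning with an elimNat iota-redex.


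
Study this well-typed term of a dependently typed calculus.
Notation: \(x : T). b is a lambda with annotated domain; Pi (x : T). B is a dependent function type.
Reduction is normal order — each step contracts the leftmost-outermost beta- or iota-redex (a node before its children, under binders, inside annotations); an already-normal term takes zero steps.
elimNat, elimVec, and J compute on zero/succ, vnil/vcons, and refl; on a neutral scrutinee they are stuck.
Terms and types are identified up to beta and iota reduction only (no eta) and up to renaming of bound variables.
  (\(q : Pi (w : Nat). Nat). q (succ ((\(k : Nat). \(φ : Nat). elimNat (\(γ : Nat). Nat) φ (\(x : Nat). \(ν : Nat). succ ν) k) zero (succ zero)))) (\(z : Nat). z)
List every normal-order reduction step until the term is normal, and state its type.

reduction (normal order):
  (\(q : Pi (w : Nat). Nat). q (succ ((\(k : Nat). \(φ : Nat). elimNat (\(γ : Nat). Nat) φ (\(x : Nat). \(ν : Nat). succ ν) k) zero (succ zero)))) (\(z : Nat). z)
  ~> (\(q : Nat). q) (succ ((\(w : Nat). \(k : Nat). elimNat (\(φ : Nat). Nat) k (\(γ : Nat). \(x : Nat). succ x) w) zero (succ zero)))
  ~> succ ((\(q : Nat). \(w : Nat). elimNat (\(k : Nat). Nat) w (\(φ : Nat). \(γ : Nat). succ γ) q) zero (succ zero))
  ~> succ ((\(q : Nat). elimNat (\(w : Nat). Nat) q (\(k : Nat). \(φ : Nat). succ φ) zero) (succ zero))
  ~> succ (elimNat (\(q : Nat). Nat) (succ zero) (\(w : Nat). \(k : Nat). succ k) zero)
  ~> succ (succ zero)
inferred type:
  Nat


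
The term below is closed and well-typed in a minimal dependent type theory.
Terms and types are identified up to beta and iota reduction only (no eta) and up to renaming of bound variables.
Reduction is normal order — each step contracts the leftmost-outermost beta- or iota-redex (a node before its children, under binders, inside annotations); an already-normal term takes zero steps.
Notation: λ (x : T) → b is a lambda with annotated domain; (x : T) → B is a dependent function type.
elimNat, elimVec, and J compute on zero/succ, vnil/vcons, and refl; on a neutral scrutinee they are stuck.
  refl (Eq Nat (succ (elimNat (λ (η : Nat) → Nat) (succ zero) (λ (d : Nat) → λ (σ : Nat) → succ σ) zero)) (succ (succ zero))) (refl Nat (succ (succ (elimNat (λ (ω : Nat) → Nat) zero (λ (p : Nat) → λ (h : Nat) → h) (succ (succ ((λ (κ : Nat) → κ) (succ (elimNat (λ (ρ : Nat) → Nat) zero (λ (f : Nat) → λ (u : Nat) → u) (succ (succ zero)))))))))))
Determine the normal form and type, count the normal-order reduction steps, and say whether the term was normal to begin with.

reduced normal form:
  refl (Eq Nat (succ (succ zero)) (succ (succ zero))) (refl Nat (succ (succ zero)))
the term's type:
  Eq (Eq Nat (succ (succ zero)) (succ (succ zero))) (refl Nat (succ (succ zero))) (refl Nat (succ (succ zero)))
reduction steps (normal order): 19
already normal: no
first contracted redex: an elimNat iota-redex


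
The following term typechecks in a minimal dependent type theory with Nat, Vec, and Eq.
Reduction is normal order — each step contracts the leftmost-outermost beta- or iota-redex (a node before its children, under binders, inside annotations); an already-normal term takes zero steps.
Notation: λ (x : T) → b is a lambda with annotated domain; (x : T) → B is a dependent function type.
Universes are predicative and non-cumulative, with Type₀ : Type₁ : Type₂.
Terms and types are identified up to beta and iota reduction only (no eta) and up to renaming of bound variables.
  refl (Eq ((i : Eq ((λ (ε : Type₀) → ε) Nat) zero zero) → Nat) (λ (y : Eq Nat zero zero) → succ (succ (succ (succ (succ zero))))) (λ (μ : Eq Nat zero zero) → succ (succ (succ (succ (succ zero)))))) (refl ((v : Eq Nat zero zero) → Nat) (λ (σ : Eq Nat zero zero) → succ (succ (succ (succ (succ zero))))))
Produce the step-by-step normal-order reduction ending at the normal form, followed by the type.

normal-order reduction sequence:
  refl (Eq ((i : Eq ((λ (ε : Type₀) → ε) Nat) zero zero) → Nat) (λ (y : Eq Nat zero zero) → succ (succ (succ (succ (succ zero))))) (λ (μ : Eq Nat zero zero) → succ (succ (succ (succ (succ zero)))))) (refl ((v : Eq Nat zero zero) → Nat) (λ (σ : Eq Nat zero zero) → succ (succ (succ (succ (succ zero))))))
  ~> refl (Eq ((i : Eq Nat zero zero) → Nat) (λ (ε : Eq Nat zero zero) → succ (succ (succ (succ (succ zero))))) (λ (y : Eq Nat zero zero) → succ (succ (succ (succ (succ zero)))))) (refl ((μ : Eq Nat zero zero) → Nat) (λ (v : Eq Nat zero zero) → succ (succ (succ (succ (succ zero))))))
inferred type:
  Eq (Eq ((i : Eq Nat zero zero) → Nat) (λ (ε : Eq Nat zero zero) → succ (succ (succ (succ (succ zero))))) (λ (y : Eq Nat zero zero) → succ (succ (succ (succ (succ zero)))))) (refl ((μ : Eq Nat zero zero) → Nat) (λ (v : Eq Nat zero zero) → succ (succ (succ (succ (succ zero)))))) (refl ((σ : Eq Nat zero zero) → Nat) (λ (f : Eq Nat zero zero) → succ (succ (succ (succ (succ zero))))))


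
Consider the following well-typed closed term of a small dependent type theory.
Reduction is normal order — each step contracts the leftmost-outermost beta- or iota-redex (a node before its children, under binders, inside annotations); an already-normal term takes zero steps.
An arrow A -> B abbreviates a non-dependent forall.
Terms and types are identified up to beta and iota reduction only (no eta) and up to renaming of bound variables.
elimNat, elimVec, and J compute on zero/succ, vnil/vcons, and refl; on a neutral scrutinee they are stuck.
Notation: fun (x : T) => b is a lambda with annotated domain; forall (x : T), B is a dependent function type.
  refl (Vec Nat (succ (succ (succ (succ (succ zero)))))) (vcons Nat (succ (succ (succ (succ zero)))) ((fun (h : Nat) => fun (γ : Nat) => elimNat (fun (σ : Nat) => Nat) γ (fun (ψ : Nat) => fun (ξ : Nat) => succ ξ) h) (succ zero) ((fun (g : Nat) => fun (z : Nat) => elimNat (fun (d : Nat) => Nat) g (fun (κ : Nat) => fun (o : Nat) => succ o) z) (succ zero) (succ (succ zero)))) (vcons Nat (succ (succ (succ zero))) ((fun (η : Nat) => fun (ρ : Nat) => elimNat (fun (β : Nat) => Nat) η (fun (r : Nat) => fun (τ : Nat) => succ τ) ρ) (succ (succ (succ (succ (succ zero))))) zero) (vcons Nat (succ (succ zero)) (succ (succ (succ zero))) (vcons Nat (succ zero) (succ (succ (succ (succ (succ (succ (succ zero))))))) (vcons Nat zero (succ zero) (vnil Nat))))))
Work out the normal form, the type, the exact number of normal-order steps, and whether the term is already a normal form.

reduced normal form:
  refl (Vec Nat (succ (succ (succ (succ (succ zero)))))) (vcons Nat (succ (succ (succ (succ zero)))) (succ (succ (succ (succ zero)))) (vcons Nat (succ (succ (succ zero))) (succ (succ (succ (succ (succ zero))))) (vcons Nat (succ (succ zero)) (succ (succ (succ zero))) (vcons Nat (succ zero) (succ (succ (succ (succ (succ (succ (succ zero))))))) (vcons Nat zero (succ zero) (vnil Nat))))))
type:
  Eq (Vec Nat (succ (succ (succ (succ (succ zero)))))) (vcons Nat (succ (succ (succ (succ zero)))) (succ (succ (succ (succ zero)))) (vcons Nat (succ (succ (succ zero))) (succ (succ (succ (succ (succ zero))))) (vcons Nat (succ (succ zero)) (succ (succ (succ zero))) (vcons Nat (succ zero) (succ (succ (succ (succ (succ (succ (succ zero))))))) (vcons Nat zero (succ zero) (vnil Nat)))))) (vcons Nat (succ (succ (succ (succ zero)))) (succ (succ (succ (succ zero)))) (vcons Nat (succ (succ (succ zero))) (succ (succ (succ (succ (succ zero))))) (vcons Nat (succ (succ zero)) (succ (succ (succ zero))) (vcons Nat (succ zero) (succ (succ (succ (succ (succ (succ (succ zero))))))) (vcons Nat zero (succ zero) (vnil Nat))))))
reduction steps (normal order): 18
started in normal form: no
first redex: a beta-redex


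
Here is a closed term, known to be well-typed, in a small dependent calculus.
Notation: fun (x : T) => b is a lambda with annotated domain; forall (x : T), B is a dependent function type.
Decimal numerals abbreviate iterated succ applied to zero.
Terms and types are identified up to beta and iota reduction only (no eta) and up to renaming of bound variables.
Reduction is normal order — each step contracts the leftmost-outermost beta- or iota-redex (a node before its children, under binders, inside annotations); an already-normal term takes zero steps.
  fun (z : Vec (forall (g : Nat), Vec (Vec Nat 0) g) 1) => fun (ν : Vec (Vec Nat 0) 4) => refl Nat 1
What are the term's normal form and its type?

reduced normal form:
  fun (z : Vec (forall (g : Nat), Vec (Vec Nat 0) g) 1) => fun (ν : Vec (Vec Nat 0) 4) => refl Nat 1
the term's type:
  forall (z : Vec (forall (g : Nat), Vec (Vec Nat 0) g) 1), forall (ν : Vec (Vec Nat 0) 4), Eq Nat 1 1


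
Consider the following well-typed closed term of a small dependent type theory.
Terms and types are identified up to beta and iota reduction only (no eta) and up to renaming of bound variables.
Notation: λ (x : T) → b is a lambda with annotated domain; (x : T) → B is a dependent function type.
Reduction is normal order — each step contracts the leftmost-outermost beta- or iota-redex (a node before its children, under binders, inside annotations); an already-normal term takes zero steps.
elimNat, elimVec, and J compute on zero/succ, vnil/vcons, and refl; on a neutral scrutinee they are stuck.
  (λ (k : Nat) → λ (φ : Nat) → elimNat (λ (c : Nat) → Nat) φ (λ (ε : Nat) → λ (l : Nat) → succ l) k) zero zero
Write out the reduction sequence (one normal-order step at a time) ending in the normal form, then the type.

reduction (normal order):
  (λ (k : Nat) → λ (φ : Nat) → elimNat (λ (c : Nat) → Nat) φ (λ (ε : Nat) → λ (l : Nat) → succ l) k) zero zero
  ~> (λ (k : Nat) → elimNat (λ (φ : Nat) → Nat) k (λ (c : Nat) → λ (ε : Nat) → succ ε) zero) zero
  ~> elimNat (λ (k : Nat) → Nat) zero (λ (φ : Nat) → λ (c : Nat) → succ c) zero
  ~> zero
the term's type:
  Nat


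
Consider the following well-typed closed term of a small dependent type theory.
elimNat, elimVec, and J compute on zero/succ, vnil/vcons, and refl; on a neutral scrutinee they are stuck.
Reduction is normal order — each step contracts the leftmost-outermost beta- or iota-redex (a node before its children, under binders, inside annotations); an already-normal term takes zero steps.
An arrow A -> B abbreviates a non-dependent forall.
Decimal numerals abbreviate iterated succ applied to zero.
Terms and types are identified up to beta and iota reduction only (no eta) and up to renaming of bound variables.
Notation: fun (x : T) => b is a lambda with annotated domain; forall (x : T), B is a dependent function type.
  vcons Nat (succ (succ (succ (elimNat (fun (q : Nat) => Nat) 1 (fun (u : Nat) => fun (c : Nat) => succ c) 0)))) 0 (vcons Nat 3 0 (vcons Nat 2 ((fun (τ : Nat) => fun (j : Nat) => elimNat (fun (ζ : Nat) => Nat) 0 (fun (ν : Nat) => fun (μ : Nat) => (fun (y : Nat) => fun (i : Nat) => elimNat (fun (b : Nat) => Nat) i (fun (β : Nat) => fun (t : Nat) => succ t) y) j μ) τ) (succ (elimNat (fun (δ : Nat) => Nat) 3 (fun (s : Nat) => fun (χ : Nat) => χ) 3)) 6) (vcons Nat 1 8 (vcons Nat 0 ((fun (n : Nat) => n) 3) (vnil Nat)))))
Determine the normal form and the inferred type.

normal form:
  vcons Nat 4 0 (vcons Nat 3 0 (vcons Nat 2 24 (vcons Nat 1 8 (vcons Nat 0 3 (vnil Nat)))))
inferred type:
  Vec Nat 5


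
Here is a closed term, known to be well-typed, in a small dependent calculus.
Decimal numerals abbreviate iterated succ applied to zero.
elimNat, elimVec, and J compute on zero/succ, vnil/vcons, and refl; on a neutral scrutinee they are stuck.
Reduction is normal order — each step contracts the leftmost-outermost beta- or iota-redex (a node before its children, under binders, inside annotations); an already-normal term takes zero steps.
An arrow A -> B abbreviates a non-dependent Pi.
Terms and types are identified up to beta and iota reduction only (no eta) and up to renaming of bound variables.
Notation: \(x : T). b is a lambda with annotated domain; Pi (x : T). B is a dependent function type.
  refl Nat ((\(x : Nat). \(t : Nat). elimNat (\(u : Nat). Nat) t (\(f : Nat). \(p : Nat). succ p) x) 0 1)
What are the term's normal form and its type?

resulting normal form:
  refl Nat 1
the term's type:
  Eq Nat 1 1


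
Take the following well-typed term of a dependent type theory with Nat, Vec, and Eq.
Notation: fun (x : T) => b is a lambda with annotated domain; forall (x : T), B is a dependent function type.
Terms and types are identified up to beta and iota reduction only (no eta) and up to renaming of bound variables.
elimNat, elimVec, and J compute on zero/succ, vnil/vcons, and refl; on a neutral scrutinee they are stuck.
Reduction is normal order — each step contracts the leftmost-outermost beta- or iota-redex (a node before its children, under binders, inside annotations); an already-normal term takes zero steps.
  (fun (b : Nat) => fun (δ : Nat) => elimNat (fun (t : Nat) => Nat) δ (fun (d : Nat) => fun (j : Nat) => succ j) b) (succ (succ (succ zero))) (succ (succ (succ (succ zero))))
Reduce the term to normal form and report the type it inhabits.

resulting normal form:
  succ (succ (succ (succ (succ (succ (succ zero))))))
the term's type:
  Nat


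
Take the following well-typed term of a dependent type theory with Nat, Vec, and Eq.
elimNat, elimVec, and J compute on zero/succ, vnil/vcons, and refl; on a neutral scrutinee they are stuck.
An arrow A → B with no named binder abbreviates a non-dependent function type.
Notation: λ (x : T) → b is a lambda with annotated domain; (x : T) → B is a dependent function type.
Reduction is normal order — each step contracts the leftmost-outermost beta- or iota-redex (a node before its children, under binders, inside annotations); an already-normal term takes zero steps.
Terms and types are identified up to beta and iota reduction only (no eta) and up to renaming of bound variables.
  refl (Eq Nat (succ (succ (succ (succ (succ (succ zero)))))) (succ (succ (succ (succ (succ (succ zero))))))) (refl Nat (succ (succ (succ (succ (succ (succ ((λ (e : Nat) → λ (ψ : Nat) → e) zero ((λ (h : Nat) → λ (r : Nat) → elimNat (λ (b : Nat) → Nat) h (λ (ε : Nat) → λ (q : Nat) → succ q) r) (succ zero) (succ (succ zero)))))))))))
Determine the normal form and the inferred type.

resulting normal form:
  refl (Eq Nat (succ (succ (succ (succ (succ (succ zero)))))) (succ (succ (succ (succ (succ (succ zero))))))) (refl Nat (succ (succ (succ (succ (succ (succ zero)))))))
the term's type:
  Eq (Eq Nat (succ (succ (succ (succ (succ (succ zero)))))) (succ (succ (succ (succ (succ (succ zero))))))) (refl Nat (succ (succ (succ (succ (succ (succ zero))))))) (refl Nat (succ (succ (succ (succ (succ (succ zero)))))))
observation: reduction starts at a beta-redex, and 2 normal-order steps reach the normal form.


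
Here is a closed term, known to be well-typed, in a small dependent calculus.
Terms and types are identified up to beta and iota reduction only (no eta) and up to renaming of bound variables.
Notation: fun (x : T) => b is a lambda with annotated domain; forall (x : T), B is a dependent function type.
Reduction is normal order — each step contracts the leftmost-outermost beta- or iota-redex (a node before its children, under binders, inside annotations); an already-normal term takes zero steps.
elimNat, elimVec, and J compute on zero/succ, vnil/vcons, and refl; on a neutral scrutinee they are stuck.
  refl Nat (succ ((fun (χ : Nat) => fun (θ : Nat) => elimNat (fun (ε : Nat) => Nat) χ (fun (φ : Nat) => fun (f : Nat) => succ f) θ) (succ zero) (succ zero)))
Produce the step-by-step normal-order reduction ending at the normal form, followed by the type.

normal-order reduction sequence:
  refl Nat (succ ((fun (χ : Nat) => fun (θ : Nat) => elimNat (fun (ε : Nat) => Nat) χ (fun (φ : Nat) => fun (f : Nat) => succ f) θ) (succ zero) (succ zero)))
  ~> refl Nat (succ ((fun (χ : Nat) => elimNat (fun (θ : Nat) => Nat) (succ zero) (fun (ε : Nat) => fun (φ : Nat) => succ φ) χ) (succ zero)))
  ~> refl Nat (succ (elimNat (fun (χ : Nat) => Nat) (succ zero) (fun (θ : Nat) => fun (ε : Nat) => succ ε) (succ zero)))
  ~> refl Nat (succ ((fun (χ : Nat) => fun (θ : Nat) => succ θ) zero (elimNat (fun (ε : Nat) => Nat) (succ zero) (fun (φ : Nat) => fun (f : Nat) => succ f) zero)))
  ~> refl Nat (succ ((fun (χ : Nat) => succ χ) (elimNat (fun (θ : Nat) => Nat) (succ zero) (fun (ε : Nat) => fun (φ : Nat) => succ φ) zero)))
  ~> refl Nat (succ (succ (elimNat (fun (χ : Nat) => Nat) (succ zero) (fun (θ : Nat) => fun (ε : Nat) => succ ε) zero)))
  ~> refl Nat (succ (succ (succ zero)))
type:
  Eq Nat (succ (succ (succ zero))) (succ (succ (succ zero)))


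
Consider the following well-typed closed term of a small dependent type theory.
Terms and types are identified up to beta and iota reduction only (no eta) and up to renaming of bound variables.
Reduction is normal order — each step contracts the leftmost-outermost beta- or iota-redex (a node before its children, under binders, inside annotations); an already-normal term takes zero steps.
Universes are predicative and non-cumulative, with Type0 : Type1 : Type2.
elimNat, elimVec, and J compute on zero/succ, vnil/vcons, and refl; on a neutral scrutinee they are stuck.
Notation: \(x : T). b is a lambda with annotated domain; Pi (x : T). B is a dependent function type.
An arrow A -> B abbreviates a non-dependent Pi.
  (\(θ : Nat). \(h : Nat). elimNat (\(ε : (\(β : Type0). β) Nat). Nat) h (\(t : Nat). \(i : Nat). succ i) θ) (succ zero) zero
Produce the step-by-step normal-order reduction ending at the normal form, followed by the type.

normal-order reduction:
  (\(θ : Nat). \(h : Nat). elimNat (\(ε : (\(β : Type0). β) Nat). Nat) h (\(t : Nat). \(i : Nat). succ i) θ) (succ zero) zero
  ~> (\(θ : Nat). elimNat (\(h : (\(ε : Type0). ε) Nat). Nat) θ (\(β : Nat). \(t : Nat). succ t) (succ zero)) zero
  ~> elimNat (\(θ : (\(h : Type0). h) Nat). Nat) zero (\(ε : Nat). \(β : Nat). succ β) (succ zero)
  ~> (\(θ : Nat). \(h : Nat). succ h) zero (elimNat (\(ε : (\(β : Type0). β) Nat). Nat) zero (\(t : Nat). \(i : Nat). succ i) zero)
  ~> (\(θ : Nat). succ θ) (elimNat (\(h : (\(ε : Type0). ε) Nat). Nat) zero (\(β : Nat). \(t : Nat). succ t) zero)
  ~> succ (elimNat (\(θ : (\(h : Type0). h) Nat). Nat) zero (\(ε : Nat). \(β : Nat). succ β) zero)
  ~> succ zero
inferred type:
  Nat


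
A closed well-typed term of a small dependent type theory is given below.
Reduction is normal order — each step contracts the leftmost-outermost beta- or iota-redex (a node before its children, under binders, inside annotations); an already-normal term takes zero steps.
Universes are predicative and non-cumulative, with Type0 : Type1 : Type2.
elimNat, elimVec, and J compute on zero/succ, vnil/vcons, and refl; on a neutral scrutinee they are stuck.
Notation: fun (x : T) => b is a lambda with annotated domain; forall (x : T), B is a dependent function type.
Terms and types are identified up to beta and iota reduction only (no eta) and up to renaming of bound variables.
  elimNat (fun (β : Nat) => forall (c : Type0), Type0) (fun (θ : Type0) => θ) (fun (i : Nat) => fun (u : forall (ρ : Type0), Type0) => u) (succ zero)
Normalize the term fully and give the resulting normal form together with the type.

reduced normal form:
  fun (β : Type0) => β
type:
  forall (β : Type0), Type0


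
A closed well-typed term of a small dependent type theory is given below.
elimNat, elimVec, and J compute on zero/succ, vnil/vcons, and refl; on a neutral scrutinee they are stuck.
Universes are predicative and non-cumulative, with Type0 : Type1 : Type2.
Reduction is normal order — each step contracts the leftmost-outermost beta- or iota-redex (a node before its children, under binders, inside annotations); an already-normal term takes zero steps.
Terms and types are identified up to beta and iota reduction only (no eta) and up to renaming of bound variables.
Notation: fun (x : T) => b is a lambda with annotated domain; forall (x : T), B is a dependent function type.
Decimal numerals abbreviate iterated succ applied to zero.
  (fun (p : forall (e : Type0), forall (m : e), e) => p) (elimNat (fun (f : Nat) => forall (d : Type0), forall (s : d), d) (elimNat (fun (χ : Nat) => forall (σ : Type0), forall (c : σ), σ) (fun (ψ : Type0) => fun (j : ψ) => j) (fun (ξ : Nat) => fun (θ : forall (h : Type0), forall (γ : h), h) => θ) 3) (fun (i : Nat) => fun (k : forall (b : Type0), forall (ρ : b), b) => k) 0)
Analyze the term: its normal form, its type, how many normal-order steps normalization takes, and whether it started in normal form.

normal form:
  fun (p : Type0) => fun (e : p) => e
type:
  forall (p : Type0), forall (e : p), p
normal-order step count: 12
term was already normal: no
first redex: a beta-redex


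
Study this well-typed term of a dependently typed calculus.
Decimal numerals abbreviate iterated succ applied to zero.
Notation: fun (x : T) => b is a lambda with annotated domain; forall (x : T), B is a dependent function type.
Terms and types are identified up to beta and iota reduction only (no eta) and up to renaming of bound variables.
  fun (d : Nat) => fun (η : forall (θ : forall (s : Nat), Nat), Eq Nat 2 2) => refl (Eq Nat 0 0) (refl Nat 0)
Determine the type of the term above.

the term's type:
  forall (d : Nat), forall (η : forall (θ : forall (s : Nat), Nat), Eq Nat 2 2), Eq (Eq Nat 0 0) (refl Nat 0) (refl Nat 0)


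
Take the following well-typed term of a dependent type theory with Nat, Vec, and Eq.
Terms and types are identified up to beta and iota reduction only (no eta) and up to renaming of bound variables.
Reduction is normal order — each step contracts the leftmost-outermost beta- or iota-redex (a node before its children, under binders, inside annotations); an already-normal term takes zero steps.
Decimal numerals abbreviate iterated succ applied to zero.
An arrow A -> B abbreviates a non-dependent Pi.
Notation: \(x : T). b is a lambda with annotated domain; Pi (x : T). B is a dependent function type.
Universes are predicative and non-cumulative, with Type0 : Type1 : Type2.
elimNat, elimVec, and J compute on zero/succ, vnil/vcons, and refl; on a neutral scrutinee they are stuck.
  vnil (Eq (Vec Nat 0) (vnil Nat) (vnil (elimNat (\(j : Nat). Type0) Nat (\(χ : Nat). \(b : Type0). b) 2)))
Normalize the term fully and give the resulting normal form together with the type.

resulting normal form:
  vnil (Eq (Vec Nat 0) (vnil Nat) (vnil Nat))
type:
  Vec (Eq (Vec Nat 0) (vnil Nat) (vnil Nat)) 0
observation: contracting an elimNat iota-redex first, the term normalizes in 7 steps.


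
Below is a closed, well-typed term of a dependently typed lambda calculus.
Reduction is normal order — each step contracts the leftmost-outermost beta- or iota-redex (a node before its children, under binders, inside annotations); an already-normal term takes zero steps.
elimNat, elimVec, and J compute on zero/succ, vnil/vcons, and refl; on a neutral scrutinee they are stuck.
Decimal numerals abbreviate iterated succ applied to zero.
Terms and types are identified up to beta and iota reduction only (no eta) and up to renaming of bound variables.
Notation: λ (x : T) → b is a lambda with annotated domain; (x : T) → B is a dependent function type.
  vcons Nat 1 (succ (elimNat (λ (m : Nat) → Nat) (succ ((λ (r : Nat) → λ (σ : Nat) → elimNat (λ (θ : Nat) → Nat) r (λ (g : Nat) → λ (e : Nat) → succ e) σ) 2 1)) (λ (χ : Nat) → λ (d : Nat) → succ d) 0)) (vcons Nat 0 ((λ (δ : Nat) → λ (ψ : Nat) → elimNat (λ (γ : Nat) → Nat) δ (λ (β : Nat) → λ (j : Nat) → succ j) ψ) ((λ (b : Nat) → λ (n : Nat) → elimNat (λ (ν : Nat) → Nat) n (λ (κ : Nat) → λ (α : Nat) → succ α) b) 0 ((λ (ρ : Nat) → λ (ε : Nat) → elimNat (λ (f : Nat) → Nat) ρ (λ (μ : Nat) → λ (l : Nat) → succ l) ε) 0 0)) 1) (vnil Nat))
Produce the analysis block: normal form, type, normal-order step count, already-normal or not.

resulting normal form:
  vcons Nat 1 5 (vcons Nat 0 1 (vnil Nat))
the term's type:
  Vec Nat 2
steps to reach normal form (normal order): 19
started in normal form: no
first contracted redex: an elimNat iota-redex


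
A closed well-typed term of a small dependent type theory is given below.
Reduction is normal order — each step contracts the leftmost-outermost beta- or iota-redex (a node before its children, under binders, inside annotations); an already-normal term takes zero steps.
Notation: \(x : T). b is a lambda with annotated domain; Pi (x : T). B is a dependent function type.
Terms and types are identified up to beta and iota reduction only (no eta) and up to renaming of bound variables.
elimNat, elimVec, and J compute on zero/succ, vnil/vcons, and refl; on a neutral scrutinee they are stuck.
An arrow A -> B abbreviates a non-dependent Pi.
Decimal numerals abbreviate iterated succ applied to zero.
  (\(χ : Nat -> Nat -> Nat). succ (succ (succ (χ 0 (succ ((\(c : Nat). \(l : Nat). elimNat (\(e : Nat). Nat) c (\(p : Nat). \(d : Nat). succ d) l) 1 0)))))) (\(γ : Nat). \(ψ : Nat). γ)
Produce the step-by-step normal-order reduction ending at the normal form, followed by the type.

reduction (normal order):
  (\(χ : Nat -> Nat -> Nat). succ (succ (succ (χ 0 (succ ((\(c : Nat). \(l : Nat). elimNat (\(e : Nat). Nat) c (\(p : Nat). \(d : Nat). succ d) l) 1 0)))))) (\(γ : Nat). \(ψ : Nat). γ)
  ~> succ (succ (succ ((\(χ : Nat). \(c : Nat). χ) 0 (succ ((\(l : Nat). \(e : Nat). elimNat (\(p : Nat). Nat) l (\(d : Nat). \(γ : Nat). succ γ) e) 1 0)))))
  ~> succ (succ (succ ((\(χ : Nat). 0) (succ ((\(c : Nat). \(l : Nat). elimNat (\(e : Nat). Nat) c (\(p : Nat). \(d : Nat). succ d) l) 1 0)))))
  ~> 3
type:
  Nat


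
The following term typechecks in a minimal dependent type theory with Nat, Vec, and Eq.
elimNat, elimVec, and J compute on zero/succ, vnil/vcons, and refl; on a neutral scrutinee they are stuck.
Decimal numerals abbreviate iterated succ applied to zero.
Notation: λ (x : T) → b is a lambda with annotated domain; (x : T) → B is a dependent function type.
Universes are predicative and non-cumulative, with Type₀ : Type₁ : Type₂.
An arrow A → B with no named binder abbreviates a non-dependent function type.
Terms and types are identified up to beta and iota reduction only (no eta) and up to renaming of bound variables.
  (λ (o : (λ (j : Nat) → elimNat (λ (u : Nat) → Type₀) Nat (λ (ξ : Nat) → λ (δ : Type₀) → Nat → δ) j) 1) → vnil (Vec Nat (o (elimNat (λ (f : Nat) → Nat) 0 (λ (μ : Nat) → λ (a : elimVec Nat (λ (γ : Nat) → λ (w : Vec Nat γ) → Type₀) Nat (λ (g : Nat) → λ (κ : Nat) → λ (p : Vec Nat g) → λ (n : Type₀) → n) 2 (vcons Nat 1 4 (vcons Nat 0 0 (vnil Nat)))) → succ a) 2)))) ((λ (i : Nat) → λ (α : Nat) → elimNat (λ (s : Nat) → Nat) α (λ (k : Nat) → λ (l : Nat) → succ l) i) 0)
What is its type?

the term's type:
  Vec (Vec Nat 2) 0


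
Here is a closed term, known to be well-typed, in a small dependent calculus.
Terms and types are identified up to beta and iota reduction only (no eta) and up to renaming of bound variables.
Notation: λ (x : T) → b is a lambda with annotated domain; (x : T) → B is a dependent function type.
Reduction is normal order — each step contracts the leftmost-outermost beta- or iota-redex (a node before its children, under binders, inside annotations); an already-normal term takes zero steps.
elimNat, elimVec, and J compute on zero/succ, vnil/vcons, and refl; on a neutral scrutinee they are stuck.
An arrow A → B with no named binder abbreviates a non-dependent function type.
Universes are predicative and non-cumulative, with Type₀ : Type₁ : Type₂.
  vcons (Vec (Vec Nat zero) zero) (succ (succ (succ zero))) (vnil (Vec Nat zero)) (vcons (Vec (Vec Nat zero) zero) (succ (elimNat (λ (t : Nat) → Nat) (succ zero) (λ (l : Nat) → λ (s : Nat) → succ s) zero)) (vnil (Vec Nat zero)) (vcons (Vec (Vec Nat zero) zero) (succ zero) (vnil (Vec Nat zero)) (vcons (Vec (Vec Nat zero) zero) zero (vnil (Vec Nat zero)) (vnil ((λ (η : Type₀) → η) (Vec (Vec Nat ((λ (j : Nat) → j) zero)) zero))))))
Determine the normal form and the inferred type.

resulting normal form:
  vcons (Vec (Vec Nat zero) zero) (succ (succ (succ zero))) (vnil (Vec Nat zero)) (vcons (Vec (Vec Nat zero) zero) (succ (succ zero)) (vnil (Vec Nat zero)) (vcons (Vec (Vec Nat zero) zero) (succ zero) (vnil (Vec Nat zero)) (vcons (Vec (Vec Nat zero) zero) zero (vnil (Vec Nat zero)) (vnil (Vec (Vec Nat zero) zero)))))
type:
  Vec (Vec (Vec Nat zero) zero) (succ (succ (succ (succ zero))))


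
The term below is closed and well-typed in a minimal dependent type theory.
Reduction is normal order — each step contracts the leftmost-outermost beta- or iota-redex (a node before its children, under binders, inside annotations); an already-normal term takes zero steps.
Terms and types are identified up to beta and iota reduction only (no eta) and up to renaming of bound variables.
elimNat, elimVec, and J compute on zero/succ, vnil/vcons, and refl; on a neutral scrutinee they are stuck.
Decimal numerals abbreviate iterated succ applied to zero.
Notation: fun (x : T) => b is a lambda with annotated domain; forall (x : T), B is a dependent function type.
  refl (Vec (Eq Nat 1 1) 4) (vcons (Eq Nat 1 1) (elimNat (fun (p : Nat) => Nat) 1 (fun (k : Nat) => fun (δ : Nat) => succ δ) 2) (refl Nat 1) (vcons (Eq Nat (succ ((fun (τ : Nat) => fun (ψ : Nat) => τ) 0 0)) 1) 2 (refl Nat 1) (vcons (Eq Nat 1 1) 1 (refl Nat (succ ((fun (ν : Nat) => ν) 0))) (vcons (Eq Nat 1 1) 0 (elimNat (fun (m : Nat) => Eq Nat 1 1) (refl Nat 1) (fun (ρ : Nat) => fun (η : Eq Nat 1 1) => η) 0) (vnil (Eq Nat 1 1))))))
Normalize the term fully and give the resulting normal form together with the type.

normal form:
  refl (Vec (Eq Nat 1 1) 4) (vcons (Eq Nat 1 1) 3 (refl Nat 1) (vcons (Eq Nat 1 1) 2 (refl Nat 1) (vcons (Eq Nat 1 1) 1 (refl Nat 1) (vcons (Eq Nat 1 1) 0 (refl Nat 1) (vnil (Eq Nat 1 1))))))
the term's type:
  Eq (Vec (Eq Nat 1 1) 4) (vcons (Eq Nat 1 1) 3 (refl Nat 1) (vcons (Eq Nat 1 1) 2 (refl Nat 1) (vcons (Eq Nat 1 1) 1 (refl Nat 1) (vcons (Eq Nat 1 1) 0 (refl Nat 1) (vnil (Eq Nat 1 1)))))) (vcons (Eq Nat 1 1) 3 (refl Nat 1) (vcons (Eq Nat 1 1) 2 (refl Nat 1) (vcons (Eq Nat 1 1) 1 (refl Nat 1) (vcons (Eq Nat 1 1) 0 (refl Nat 1) (vnil (Eq Nat 1 1))))))
observation: 11 normal-order steps separate the term from its normal form.


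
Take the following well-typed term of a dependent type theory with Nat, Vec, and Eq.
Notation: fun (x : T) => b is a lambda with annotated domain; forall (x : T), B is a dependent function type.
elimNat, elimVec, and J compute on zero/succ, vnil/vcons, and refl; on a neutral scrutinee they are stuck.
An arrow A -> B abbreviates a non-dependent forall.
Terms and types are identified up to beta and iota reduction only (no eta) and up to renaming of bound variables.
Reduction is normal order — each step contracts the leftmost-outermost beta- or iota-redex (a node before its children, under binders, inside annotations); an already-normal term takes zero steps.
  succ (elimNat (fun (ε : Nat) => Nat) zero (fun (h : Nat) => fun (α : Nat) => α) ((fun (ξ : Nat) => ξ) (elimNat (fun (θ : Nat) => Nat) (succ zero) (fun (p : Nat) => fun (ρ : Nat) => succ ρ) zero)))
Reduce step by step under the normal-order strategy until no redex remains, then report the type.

normal-order reduction sequence:
  succ (elimNat (fun (ε : Nat) => Nat) zero (fun (h : Nat) => fun (α : Nat) => α) ((fun (ξ : Nat) => ξ) (elimNat (fun (θ : Nat) => Nat) (succ zero) (fun (p : Nat) => fun (ρ : Nat) => succ ρ) zero)))
  ~> succ (elimNat (fun (ε : Nat) => Nat) zero (fun (h : Nat) => fun (α : Nat) => α) (elimNat (fun (ξ : Nat) => Nat) (succ zero) (fun (θ : Nat) => fun (p : Nat) => succ p) zero))
  ~> succ (elimNat (fun (ε : Nat) => Nat) zero (fun (h : Nat) => fun (α : Nat) => α) (succ zero))
  ~> succ ((fun (ε : Nat) => fun (h : Nat) => h) zero (elimNat (fun (α : Nat) => Nat) zero (fun (ξ : Nat) => fun (θ : Nat) => θ) zero))
  ~> succ ((fun (ε : Nat) => ε) (elimNat (fun (h : Nat) => Nat) zero (fun (α : Nat) => fun (ξ : Nat) => ξ) zero))
  ~> succ (elimNat (fun (ε : Nat) => Nat) zero (fun (h : Nat) => fun (α : Nat) => α) zero)
  ~> succ zero
the term's type:
  Nat


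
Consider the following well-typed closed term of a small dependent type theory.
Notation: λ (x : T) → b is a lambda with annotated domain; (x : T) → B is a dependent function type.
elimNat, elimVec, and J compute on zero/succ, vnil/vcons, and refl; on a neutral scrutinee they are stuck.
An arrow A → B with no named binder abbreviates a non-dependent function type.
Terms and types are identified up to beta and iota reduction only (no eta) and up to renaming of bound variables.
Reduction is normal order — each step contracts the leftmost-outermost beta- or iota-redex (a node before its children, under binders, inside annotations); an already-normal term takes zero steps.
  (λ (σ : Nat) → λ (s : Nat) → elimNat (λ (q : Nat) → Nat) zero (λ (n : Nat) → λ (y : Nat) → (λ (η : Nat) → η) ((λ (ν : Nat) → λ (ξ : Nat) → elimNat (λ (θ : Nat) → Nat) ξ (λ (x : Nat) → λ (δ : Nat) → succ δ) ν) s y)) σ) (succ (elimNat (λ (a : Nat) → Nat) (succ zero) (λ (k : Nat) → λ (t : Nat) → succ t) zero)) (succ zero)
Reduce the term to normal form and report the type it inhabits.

resulting normal form:
  succ (succ zero)
inferred type:
  Nat
observation: 24 normal-order steps normalize the term, beginning with a beta-redex.


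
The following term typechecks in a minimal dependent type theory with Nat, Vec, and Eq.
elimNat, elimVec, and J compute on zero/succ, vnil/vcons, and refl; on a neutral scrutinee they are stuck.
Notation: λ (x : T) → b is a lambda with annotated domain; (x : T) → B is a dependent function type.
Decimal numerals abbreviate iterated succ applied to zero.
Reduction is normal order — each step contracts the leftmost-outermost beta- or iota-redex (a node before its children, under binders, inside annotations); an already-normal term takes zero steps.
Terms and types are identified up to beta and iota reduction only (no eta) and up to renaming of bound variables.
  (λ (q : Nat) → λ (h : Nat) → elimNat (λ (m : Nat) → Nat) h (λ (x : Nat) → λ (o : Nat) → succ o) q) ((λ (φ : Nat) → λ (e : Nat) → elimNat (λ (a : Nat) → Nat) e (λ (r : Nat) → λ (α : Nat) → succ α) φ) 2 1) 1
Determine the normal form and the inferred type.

reduced normal form:
  4
inferred type:
  Nat
observation: normalization takes exactly 21 steps under the normal-order strategy.


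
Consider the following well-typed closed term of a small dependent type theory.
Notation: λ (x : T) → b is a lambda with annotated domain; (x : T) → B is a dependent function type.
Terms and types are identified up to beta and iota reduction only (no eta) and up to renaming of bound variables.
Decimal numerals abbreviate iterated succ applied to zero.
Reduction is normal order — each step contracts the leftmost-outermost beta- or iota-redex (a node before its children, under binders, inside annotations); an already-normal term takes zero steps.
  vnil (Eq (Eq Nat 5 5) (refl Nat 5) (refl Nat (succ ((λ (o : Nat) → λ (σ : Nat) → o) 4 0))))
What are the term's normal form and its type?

normal form:
  vnil (Eq (Eq Nat 5 5) (refl Nat 5) (refl Nat 5))
inferred type:
  Vec (Eq (Eq Nat 5 5) (refl Nat 5) (refl Nat 5)) 0


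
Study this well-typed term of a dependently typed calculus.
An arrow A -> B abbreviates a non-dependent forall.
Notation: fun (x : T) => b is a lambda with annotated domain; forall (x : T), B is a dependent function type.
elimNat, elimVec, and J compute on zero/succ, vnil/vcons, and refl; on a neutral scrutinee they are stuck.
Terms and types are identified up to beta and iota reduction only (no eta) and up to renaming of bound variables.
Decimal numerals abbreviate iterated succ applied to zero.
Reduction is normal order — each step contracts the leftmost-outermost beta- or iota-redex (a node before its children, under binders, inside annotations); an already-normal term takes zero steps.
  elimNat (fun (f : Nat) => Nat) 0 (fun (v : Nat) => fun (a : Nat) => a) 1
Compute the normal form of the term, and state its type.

normal form:
  0
the term's type:
  Nat


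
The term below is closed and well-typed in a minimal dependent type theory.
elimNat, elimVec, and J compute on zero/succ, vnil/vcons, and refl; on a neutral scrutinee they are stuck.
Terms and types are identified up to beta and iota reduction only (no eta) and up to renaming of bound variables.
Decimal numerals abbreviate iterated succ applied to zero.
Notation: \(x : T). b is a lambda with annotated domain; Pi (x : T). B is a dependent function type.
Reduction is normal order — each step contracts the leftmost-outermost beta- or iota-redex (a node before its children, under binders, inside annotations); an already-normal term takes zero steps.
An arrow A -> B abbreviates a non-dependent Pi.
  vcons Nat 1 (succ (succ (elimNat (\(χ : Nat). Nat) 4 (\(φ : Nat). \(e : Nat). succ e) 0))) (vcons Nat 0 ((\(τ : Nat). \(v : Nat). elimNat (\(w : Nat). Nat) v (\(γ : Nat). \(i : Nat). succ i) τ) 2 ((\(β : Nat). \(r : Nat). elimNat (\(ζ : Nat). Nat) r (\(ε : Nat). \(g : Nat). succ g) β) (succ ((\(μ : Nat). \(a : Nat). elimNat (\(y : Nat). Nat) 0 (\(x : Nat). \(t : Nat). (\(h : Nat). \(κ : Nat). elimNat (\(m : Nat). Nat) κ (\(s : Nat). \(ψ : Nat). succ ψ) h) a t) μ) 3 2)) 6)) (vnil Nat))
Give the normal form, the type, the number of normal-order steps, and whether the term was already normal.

normal form:
  vcons Nat 1 6 (vcons Nat 0 15 (vnil Nat))
type:
  Vec Nat 2
steps to reach normal form (normal order): 73
already normal: no
first redex: an elimNat iota-redex
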